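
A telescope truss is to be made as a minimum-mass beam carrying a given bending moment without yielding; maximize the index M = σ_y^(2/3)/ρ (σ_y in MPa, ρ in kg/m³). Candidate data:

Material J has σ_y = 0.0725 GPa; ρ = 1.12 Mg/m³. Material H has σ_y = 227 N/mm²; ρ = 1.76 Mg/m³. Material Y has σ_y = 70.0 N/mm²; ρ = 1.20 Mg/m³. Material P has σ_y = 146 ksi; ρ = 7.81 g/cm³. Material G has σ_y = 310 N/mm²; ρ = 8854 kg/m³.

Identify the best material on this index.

material H

Convert each candidate to consistent units, then evaluate M:
  material J: σ_y = 72.50 MPa, ρ = 1120 kg/m³
  material H: σ_y = 227.0 MPa, ρ = 1760 kg/m³
  material Y: σ_y = 70.00 MPa, ρ = 1200 kg/m³
  material P: σ_y = 1007 MPa, ρ = 7810 kg/m³
  material G: σ_y = 310.0 MPa, ρ = 8854 kg/m³
  material H: M = 21.1×10⁻³
  material J: M = 15.5×10⁻³
  material Y: M = 14.2×10⁻³
  material P: M = 12.9×10⁻³
  material G: M = 5.17×10⁻³
Material H ranks first.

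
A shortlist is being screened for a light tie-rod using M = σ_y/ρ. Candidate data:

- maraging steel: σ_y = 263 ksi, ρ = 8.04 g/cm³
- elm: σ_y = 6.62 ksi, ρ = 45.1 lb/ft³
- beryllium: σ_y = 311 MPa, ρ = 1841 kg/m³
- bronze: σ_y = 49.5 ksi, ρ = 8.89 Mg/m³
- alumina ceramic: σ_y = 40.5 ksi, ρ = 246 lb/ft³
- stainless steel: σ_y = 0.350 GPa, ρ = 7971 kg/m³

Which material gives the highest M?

maraging steel

Convert each candidate to consistent units, then evaluate M:
  maraging steel: σ_y = 1813 MPa, ρ = 8040 kg/m³
  elm: σ_y = 45.64 MPa, ρ = 722.4 kg/m³
  beryllium: σ_y = 311.0 MPa, ρ = 1841 kg/m³
  bronze: σ_y = 341.3 MPa, ρ = 8890 kg/m³
  alumina ceramic: σ_y = 279.2 MPa, ρ = 3941 kg/m³
  stainless steel: σ_y = 350.0 MPa, ρ = 7971 kg/m³
  maraging steel: M = 226 kN·m/kg
  beryllium: M = 169 kN·m/kg
  alumina ceramic: M = 70.9 kN·m/kg
  elm: M = 63.2 kN·m/kg
  stainless steel: M = 43.9 kN·m/kg
  bronze: M = 38.4 kN·m/kg
The maximum is for maraging steel.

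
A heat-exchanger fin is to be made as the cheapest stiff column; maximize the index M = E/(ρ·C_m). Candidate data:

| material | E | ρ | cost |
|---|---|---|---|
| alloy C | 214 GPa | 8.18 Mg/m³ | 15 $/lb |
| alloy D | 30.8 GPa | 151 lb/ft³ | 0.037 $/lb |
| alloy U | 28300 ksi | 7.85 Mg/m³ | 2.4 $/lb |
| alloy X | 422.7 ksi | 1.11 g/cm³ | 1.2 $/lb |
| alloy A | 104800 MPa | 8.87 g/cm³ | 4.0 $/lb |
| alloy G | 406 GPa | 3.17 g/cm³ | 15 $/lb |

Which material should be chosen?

Putting every candidate on a common basis:
  alloy C: E = 214.0 GPa, ρ = 8180 kg/m³, cost = 33.07 $/kg
  alloy D: E = 30.80 GPa, ρ = 2419 kg/m³, cost = 0.08157 $/kg
  alloy U: E = 195.1 GPa, ρ = 7850 kg/m³, cost = 5.291 $/kg
  alloy X: E = 2.914 GPa, ρ = 1110 kg/m³, cost = 2.646 $/kg
  alloy A: E = 104.8 GPa, ρ = 8870 kg/m³, cost = 8.818 $/kg
  alloy G: E = 406.0 GPa, ρ = 3170 kg/m³, cost = 33.07 $/kg
  alloy D: M = 156 MN·m per $
  alloy U: M = 4.70 MN·m per $
  alloy G: M = 3.87 MN·m per $
  alloy A: M = 1.34 MN·m per $
  alloy X: M = 0.992 MN·m per $
  alloy C: M = 0.791 MN·m per $
Alloy D ranks first.

alloy D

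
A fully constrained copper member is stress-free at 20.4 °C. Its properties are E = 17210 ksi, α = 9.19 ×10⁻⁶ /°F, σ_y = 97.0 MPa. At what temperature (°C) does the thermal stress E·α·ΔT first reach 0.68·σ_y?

E = 17210 ksi = 118.7 GPa.
α = 9.19×10⁻⁶/°F × 9/5 = 16.5×10⁻⁶/K.
E·α·ΔT = 65.96 MPa ⇒ ΔT = 65.96 / (118.7×10³ × 16.5×10⁻⁶) = 33.60 K.
T = 20.4 + 33.60 = 54.00 °C.

54.0 °C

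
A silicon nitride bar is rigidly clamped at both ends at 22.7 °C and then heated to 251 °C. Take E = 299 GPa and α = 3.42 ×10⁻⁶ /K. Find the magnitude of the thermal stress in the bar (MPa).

233 MPa

ΔT = 228.3 K. Constrained thermal stress σ = E·α·ΔT = 299.0×10³ MPa × 3.42×10⁻⁶ × 228.3 = 233 MPa (compressive).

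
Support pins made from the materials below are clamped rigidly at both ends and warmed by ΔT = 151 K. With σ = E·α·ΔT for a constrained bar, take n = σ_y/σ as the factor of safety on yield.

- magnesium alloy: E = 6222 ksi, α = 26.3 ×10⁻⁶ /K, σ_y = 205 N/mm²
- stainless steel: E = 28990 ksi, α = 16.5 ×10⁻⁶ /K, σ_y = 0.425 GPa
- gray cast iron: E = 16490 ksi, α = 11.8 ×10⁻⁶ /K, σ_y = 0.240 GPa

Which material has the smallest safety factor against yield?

stainless steel

Per material, after unit conversion:
  magnesium alloy: E = 42.90, α = 26.3, σ_y = 205.0 → σ = 170 MPa, n = 1.20
  stainless steel: E = 199.9, α = 16.5, σ_y = 425.0 → σ = 498 MPa, n = 0.853
  gray cast iron: E = 113.7, α = 11.8, σ_y = 240.0 → σ = 203 MPa, n = 1.18
Stainless steel has the lowest safety factor, n = 0.853.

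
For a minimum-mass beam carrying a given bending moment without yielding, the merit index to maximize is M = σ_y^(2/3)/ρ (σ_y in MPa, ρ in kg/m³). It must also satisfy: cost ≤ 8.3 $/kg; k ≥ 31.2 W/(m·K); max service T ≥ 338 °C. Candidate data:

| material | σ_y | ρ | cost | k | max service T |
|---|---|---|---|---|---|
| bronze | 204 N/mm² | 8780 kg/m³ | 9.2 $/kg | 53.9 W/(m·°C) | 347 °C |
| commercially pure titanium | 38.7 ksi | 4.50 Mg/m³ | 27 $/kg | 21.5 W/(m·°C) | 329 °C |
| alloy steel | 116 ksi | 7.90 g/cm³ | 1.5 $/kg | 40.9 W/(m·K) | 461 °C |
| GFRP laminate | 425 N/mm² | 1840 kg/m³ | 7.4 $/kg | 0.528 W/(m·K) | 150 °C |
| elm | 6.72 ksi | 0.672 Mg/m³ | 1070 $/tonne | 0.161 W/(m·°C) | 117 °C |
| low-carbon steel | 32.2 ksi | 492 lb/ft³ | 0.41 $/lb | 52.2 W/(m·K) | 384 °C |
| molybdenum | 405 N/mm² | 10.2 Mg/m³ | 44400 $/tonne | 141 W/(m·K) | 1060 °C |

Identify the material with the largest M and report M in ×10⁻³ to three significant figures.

Screen on constraints: cost ≤ 8.3 $/kg; k ≥ 31.2 W/(m·K); max service T ≥ 338 °C. Survivors: alloy steel, low-carbon steel.
In SI units:
  alloy steel: σ_y = 799.8 MPa, ρ = 7900 kg/m³
  low-carbon steel: σ_y = 222.0 MPa, ρ = 7881 kg/m³
  alloy steel: M = 10.9×10⁻³
  low-carbon steel: M = 4.65×10⁻³
The maximum is for alloy steel.

alloy steel, M = 10.9×10⁻³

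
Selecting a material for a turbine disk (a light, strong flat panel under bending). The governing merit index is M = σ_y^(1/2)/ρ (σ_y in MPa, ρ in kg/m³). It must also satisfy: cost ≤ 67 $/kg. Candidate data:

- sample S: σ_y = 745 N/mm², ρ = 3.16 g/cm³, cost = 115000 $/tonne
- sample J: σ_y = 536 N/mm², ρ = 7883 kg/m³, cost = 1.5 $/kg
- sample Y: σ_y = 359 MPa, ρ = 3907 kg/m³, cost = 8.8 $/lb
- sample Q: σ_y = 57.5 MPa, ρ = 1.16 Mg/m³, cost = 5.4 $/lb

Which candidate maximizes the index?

sample Q

Screen on constraints: cost ≤ 67 $/kg. Survivors: sample J, sample Y, sample Q.
Putting every candidate on a common basis:
  sample J: σ_y = 536.0 MPa, ρ = 7883 kg/m³
  sample Y: σ_y = 359.0 MPa, ρ = 3907 kg/m³
  sample Q: σ_y = 57.50 MPa, ρ = 1160 kg/m³
  sample Q: M = 6.54×10⁻³
  sample Y: M = 4.85×10⁻³
  sample J: M = 2.94×10⁻³
Sample Q ranks first.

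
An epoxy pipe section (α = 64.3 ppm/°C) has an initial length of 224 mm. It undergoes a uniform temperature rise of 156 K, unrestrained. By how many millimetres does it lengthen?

ΔL = α·L₀·ΔT = 64.3×10⁻⁶ × 224 mm × 156.0 K = 2.25 mm.

2.25 mm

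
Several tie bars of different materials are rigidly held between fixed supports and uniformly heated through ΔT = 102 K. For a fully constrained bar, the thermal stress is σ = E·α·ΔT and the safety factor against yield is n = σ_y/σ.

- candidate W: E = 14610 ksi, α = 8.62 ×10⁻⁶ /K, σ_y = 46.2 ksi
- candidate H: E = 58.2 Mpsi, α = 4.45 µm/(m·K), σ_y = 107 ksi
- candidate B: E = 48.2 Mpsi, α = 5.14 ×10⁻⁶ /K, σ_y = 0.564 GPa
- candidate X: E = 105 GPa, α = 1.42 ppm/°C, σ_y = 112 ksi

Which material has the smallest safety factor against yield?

candidate B

Converting E to GPa, α to ×10⁻⁶/K, σ_y to MPa, then σ and n for each:
  candidate W: E = 100.7, α = 8.62, σ_y = 318.5 → σ = 88.6 MPa, n = 3.60
  candidate H: E = 401.3, α = 4.45, σ_y = 737.7 → σ = 182 MPa, n = 4.05
  candidate B: E = 332.3, α = 5.14, σ_y = 564.0 → σ = 174 MPa, n = 3.24
  candidate X: E = 105.0, α = 1.42, σ_y = 772.2 → σ = 15.2 MPa, n = 50.8
Smallest n: candidate B with n = 3.24.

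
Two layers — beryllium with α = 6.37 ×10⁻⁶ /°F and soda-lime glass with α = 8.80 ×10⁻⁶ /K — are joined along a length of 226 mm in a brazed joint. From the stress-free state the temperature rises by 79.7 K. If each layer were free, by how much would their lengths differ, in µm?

48.0 µm

beryllium: α = 6.37×10⁻⁶/°F × 9/5 = 11.5×10⁻⁶/K.
Δα = |11.5 − 8.80|×10⁻⁶/K = 2.67×10⁻⁶/K.
ΔL_mismatch = Δα·L·ΔT = 2.67×10⁻⁶ × 226.0 mm × 79.7 K = 48.0 µm.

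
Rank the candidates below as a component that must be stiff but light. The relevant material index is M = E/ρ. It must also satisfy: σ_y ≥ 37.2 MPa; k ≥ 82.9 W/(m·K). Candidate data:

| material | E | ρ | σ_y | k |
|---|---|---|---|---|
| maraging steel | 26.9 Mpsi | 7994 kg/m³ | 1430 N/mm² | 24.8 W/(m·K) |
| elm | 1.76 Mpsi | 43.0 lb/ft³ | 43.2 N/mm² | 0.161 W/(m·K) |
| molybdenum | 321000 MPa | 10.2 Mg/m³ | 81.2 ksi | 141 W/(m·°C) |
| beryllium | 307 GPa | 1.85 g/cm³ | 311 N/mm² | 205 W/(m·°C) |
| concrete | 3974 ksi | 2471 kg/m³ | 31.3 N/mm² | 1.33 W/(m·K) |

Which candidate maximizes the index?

beryllium

Screen on constraints: σ_y ≥ 37.2 MPa; k ≥ 82.9 W/(m·K). Survivors: molybdenum, beryllium.
Normalizing units and computing the index:
  molybdenum: E = 321.0 GPa, ρ = 10200 kg/m³
  beryllium: E = 307.0 GPa, ρ = 1850 kg/m³
  beryllium: M = 166 MN·m/kg
  molybdenum: M = 31.5 MN·m/kg
Highest index: beryllium.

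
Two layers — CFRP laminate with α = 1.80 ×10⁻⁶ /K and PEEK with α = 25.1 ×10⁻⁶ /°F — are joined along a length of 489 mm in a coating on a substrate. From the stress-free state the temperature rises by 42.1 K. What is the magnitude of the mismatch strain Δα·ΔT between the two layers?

PEEK: α = 25.1×10⁻⁶/°F × 9/5 = 45.2×10⁻⁶/K.
Δα = |1.80 − 45.2|×10⁻⁶/K = 43.4×10⁻⁶/K.
Mismatch strain = Δα·ΔT = 43.4×10⁻⁶ × 42.1 = 1.83×10⁻³.

1.83×10⁻³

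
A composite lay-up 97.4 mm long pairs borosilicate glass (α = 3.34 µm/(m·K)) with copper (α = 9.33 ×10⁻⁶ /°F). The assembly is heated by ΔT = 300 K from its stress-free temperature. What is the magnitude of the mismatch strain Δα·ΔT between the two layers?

copper: α = 9.33×10⁻⁶/°F × 9/5 = 16.8×10⁻⁶/K.
Δα = |3.34 − 16.8|×10⁻⁶/K = 13.5×10⁻⁶/K.
Mismatch strain = Δα·ΔT = 13.5×10⁻⁶ × 300.0 = 4.04×10⁻³.

4.04×10⁻³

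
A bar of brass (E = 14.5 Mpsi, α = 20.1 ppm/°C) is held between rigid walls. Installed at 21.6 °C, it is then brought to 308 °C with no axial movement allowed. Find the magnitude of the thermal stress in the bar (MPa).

576 MPa

E = 14.5 Mpsi = 99.97 GPa.
ΔT = 286.4 K. Constrained thermal stress σ = E·α·ΔT = 99.97×10³ MPa × 20.1×10⁻⁶ × 286.4 = 576 MPa (compressive).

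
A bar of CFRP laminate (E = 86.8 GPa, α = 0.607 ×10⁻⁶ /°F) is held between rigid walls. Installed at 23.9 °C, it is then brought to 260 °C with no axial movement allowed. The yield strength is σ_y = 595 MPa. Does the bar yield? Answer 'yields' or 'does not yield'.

does not yield

α = 0.607×10⁻⁶/°F × 9/5 = 1.09×10⁻⁶/K.
ΔT = 236.1 K. Constrained thermal stress σ = E·α·ΔT = 86.80×10³ MPa × 1.09×10⁻⁶ × 236.1 = 22.4 MPa (compressive).
Compare to σ_y = 595 MPa: σ < σ_y, so it does not yield.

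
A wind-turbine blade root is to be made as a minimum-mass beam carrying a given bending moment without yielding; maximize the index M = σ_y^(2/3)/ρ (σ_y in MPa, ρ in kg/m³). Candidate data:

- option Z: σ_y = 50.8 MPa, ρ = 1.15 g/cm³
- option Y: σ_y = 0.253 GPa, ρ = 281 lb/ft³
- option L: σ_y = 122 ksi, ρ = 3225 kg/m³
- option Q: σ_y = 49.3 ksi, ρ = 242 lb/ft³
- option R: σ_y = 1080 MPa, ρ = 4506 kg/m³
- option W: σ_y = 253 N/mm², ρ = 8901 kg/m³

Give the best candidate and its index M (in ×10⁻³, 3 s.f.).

After converting to SI:
  option Z: σ_y = 50.80 MPa, ρ = 1150 kg/m³
  option Y: σ_y = 253.0 MPa, ρ = 4501 kg/m³
  option L: σ_y = 841.2 MPa, ρ = 3225 kg/m³
  option Q: σ_y = 339.9 MPa, ρ = 3876 kg/m³
  option R: σ_y = 1080 MPa, ρ = 4506 kg/m³
  option W: σ_y = 253.0 MPa, ρ = 8901 kg/m³
  option L: M = 27.6×10⁻³
  option R: M = 23.4×10⁻³
  option Q: M = 12.6×10⁻³
  option Z: M = 11.9×10⁻³
  option Y: M = 8.89×10⁻³
  option W: M = 4.49×10⁻³
Option L ranks first.

option L, M = 27.6×10⁻³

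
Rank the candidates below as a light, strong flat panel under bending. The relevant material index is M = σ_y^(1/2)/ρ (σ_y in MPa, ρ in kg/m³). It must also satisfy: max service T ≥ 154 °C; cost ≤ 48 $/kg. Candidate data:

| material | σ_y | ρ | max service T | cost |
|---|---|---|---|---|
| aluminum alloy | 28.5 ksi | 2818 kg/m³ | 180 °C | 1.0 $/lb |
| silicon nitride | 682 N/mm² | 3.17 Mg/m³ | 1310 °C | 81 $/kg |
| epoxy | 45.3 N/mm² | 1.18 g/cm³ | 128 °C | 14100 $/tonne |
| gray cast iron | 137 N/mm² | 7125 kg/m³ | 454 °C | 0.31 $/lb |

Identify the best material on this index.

Screen on constraints: max service T ≥ 154 °C; cost ≤ 48 $/kg. Survivors: aluminum alloy, gray cast iron.
In SI units:
  aluminum alloy: σ_y = 196.5 MPa, ρ = 2818 kg/m³
  gray cast iron: σ_y = 137.0 MPa, ρ = 7125 kg/m³
  aluminum alloy: M = 4.97×10⁻³
  gray cast iron: M = 1.64×10⁻³
Aluminum alloy ranks first.

aluminum alloy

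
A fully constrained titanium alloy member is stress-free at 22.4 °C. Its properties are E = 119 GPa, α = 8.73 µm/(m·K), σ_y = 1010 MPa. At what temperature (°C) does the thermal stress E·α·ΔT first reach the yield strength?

E·α·ΔT = 1010 MPa ⇒ ΔT = 1010 / (119.0×10³ × 8.73×10⁻⁶) = 972.2 K.
T = 22.4 + 972.2 = 994.6 °C.

995 °C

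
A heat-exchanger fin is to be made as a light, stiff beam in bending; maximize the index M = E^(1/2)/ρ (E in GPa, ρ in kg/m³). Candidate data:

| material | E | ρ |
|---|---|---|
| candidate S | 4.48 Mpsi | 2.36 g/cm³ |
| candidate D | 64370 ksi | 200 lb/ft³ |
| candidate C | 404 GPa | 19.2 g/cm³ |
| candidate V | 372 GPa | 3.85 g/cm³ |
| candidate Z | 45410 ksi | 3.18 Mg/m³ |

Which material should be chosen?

candidate D

In SI units:
  candidate S: E = 30.89 GPa, ρ = 2360 kg/m³
  candidate D: E = 443.8 GPa, ρ = 3204 kg/m³
  candidate C: E = 404.0 GPa, ρ = 19200 kg/m³
  candidate V: E = 372.0 GPa, ρ = 3850 kg/m³
  candidate Z: E = 313.1 GPa, ρ = 3180 kg/m³
  candidate D: M = 6.58×10⁻³
  candidate Z: M = 5.56×10⁻³
  candidate V: M = 5.01×10⁻³
  candidate S: M = 2.35×10⁻³
  candidate C: M = 1.05×10⁻³
Highest index: candidate D.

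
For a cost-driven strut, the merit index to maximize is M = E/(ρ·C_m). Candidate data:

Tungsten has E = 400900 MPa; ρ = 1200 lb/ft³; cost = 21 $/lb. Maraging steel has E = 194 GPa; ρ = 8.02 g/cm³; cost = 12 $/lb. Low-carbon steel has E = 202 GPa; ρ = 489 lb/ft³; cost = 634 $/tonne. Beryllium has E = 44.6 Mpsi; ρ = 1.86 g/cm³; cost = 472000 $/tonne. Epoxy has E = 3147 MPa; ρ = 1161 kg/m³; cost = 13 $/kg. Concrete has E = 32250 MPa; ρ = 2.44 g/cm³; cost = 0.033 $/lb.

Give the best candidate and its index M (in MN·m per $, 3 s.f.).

concrete, M = 182 MN·m per $

Putting every candidate on a common basis:
  tungsten: E = 400.9 GPa, ρ = 19220 kg/m³, cost = 46.30 $/kg
  maraging steel: E = 194.0 GPa, ρ = 8020 kg/m³, cost = 26.46 $/kg
  low-carbon steel: E = 202.0 GPa, ρ = 7833 kg/m³, cost = 0.6340 $/kg
  beryllium: E = 307.5 GPa, ρ = 1860 kg/m³, cost = 472.0 $/kg
  epoxy: E = 3.147 GPa, ρ = 1161 kg/m³, cost = 13.00 $/kg
  concrete: E = 32.25 GPa, ρ = 2440 kg/m³, cost = 0.07275 $/kg
  concrete: M = 182 MN·m per $
  low-carbon steel: M = 40.7 MN·m per $
  maraging steel: M = 0.914 MN·m per $
  tungsten: M = 0.450 MN·m per $
  beryllium: M = 0.350 MN·m per $
  epoxy: M = 0.209 MN·m per $
The maximum is for concrete.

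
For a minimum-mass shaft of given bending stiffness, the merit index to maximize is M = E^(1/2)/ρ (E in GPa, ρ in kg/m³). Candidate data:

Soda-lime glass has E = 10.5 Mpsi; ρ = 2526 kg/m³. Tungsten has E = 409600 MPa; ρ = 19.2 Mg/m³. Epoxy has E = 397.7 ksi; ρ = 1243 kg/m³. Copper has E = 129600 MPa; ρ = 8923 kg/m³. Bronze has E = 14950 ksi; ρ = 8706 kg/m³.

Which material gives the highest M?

soda-lime glass

Normalizing units and computing the index:
  soda-lime glass: E = 72.39 GPa, ρ = 2526 kg/m³
  tungsten: E = 409.6 GPa, ρ = 19200 kg/m³
  epoxy: E = 2.742 GPa, ρ = 1243 kg/m³
  copper: E = 129.6 GPa, ρ = 8923 kg/m³
  bronze: E = 103.1 GPa, ρ = 8706 kg/m³
  soda-lime glass: M = 3.37×10⁻³
  epoxy: M = 1.33×10⁻³
  copper: M = 1.28×10⁻³
  bronze: M = 1.17×10⁻³
  tungsten: M = 1.05×10⁻³
Soda-lime glass ranks first.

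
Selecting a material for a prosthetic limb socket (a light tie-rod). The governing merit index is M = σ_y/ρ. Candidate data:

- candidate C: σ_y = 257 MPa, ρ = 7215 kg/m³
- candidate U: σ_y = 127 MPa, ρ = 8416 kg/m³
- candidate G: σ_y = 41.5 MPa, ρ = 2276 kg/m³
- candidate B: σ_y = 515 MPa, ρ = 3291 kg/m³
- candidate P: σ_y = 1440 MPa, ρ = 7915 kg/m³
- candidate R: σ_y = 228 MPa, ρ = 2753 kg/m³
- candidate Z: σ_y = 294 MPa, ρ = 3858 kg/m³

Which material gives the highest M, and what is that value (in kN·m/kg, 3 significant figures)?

candidate P, M = 182 kN·m/kg

Evaluate M for each candidate:
  candidate P: M = 182 kN·m/kg
  candidate B: M = 156 kN·m/kg
  candidate R: M = 82.8 kN·m/kg
  candidate Z: M = 76.2 kN·m/kg
  candidate C: M = 35.6 kN·m/kg
  candidate G: M = 18.2 kN·m/kg
  candidate U: M = 15.1 kN·m/kg
Candidate P ranks first.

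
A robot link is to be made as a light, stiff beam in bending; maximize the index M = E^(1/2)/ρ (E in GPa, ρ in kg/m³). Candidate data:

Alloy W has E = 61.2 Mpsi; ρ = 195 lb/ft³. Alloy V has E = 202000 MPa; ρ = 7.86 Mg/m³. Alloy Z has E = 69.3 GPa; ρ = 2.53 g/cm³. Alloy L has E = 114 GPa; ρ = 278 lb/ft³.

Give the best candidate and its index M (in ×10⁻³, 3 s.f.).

Putting every candidate on a common basis:
  alloy W: E = 422.0 GPa, ρ = 3124 kg/m³
  alloy V: E = 202.0 GPa, ρ = 7860 kg/m³
  alloy Z: E = 69.30 GPa, ρ = 2530 kg/m³
  alloy L: E = 114.0 GPa, ρ = 4453 kg/m³
  alloy W: M = 6.58×10⁻³
  alloy Z: M = 3.29×10⁻³
  alloy L: M = 2.40×10⁻³
  alloy V: M = 1.81×10⁻³
Alloy W has the largest M.

alloy W, M = 6.58×10⁻³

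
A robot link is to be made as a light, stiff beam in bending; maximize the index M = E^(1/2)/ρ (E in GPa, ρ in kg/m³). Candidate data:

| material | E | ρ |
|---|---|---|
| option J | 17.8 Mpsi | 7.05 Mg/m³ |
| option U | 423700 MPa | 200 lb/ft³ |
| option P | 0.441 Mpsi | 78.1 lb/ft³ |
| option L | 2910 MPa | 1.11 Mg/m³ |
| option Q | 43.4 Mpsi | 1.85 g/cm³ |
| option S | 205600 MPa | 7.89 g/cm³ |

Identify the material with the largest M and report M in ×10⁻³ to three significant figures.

Convert each candidate to consistent units, then evaluate M:
  option J: E = 122.7 GPa, ρ = 7050 kg/m³
  option U: E = 423.7 GPa, ρ = 3204 kg/m³
  option P: E = 3.041 GPa, ρ = 1251 kg/m³
  option L: E = 2.910 GPa, ρ = 1110 kg/m³
  option Q: E = 299.2 GPa, ρ = 1850 kg/m³
  option S: E = 205.6 GPa, ρ = 7890 kg/m³
  option Q: M = 9.35×10⁻³
  option U: M = 6.43×10⁻³
  option S: M = 1.82×10⁻³
  option J: M = 1.57×10⁻³
  option L: M = 1.54×10⁻³
  option P: M = 1.39×10⁻³
Option Q has the largest M.

option Q, M = 9.35×10⁻³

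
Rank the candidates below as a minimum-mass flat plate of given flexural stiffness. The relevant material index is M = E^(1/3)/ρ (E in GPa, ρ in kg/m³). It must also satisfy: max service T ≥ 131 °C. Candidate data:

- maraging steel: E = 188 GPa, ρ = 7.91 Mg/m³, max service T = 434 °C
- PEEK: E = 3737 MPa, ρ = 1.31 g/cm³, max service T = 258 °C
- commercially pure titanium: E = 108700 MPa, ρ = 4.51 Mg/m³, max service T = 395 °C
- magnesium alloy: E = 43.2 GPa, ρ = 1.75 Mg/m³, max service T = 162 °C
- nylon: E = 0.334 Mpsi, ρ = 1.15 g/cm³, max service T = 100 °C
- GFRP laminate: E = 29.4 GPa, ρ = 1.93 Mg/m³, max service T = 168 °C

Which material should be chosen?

Screen on constraints: max service T ≥ 131 °C. Survivors: maraging steel, PEEK, commercially pure titanium, magnesium alloy, GFRP laminate.
Convert each candidate to consistent units, then evaluate M:
  maraging steel: E = 188.0 GPa, ρ = 7910 kg/m³
  PEEK: E = 3.737 GPa, ρ = 1310 kg/m³
  commercially pure titanium: E = 108.7 GPa, ρ = 4510 kg/m³
  magnesium alloy: E = 43.20 GPa, ρ = 1750 kg/m³
  GFRP laminate: E = 29.40 GPa, ρ = 1930 kg/m³
  magnesium alloy: M = 2.01×10⁻³
  GFRP laminate: M = 1.60×10⁻³
  PEEK: M = 1.18×10⁻³
  commercially pure titanium: M = 1.06×10⁻³
  maraging steel: M = 0.724×10⁻³
Magnesium alloy ranks first.

magnesium alloy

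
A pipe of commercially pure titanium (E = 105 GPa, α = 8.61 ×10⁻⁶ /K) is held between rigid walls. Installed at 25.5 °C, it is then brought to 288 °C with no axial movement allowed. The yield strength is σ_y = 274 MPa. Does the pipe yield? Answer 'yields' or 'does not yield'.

ΔT = 262.5 K. Constrained thermal stress σ = E·α·ΔT = 105.0×10³ MPa × 8.61×10⁻⁶ × 262.5 = 237 MPa (compressive).
Compare to σ_y = 274 MPa: σ < σ_y, so it does not yield.

does not yield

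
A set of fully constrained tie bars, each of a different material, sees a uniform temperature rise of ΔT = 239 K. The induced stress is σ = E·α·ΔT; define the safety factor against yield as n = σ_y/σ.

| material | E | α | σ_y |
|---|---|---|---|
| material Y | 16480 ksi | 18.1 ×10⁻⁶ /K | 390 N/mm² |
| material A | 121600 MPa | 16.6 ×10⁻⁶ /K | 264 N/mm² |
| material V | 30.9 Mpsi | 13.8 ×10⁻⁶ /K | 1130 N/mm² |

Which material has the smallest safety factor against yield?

material A

In consistent units (E in GPa, α in ×10⁻⁶/K, σ_y in MPa):
  material Y: E = 113.6, α = 18.1, σ_y = 390.0 → σ = 492 MPa, n = 0.793
  material A: E = 121.6, α = 16.6, σ_y = 264.0 → σ = 482 MPa, n = 0.547
  material V: E = 213.0, α = 13.8, σ_y = 1130 → σ = 703 MPa, n = 1.61
Material A has the lowest safety factor, n = 0.547.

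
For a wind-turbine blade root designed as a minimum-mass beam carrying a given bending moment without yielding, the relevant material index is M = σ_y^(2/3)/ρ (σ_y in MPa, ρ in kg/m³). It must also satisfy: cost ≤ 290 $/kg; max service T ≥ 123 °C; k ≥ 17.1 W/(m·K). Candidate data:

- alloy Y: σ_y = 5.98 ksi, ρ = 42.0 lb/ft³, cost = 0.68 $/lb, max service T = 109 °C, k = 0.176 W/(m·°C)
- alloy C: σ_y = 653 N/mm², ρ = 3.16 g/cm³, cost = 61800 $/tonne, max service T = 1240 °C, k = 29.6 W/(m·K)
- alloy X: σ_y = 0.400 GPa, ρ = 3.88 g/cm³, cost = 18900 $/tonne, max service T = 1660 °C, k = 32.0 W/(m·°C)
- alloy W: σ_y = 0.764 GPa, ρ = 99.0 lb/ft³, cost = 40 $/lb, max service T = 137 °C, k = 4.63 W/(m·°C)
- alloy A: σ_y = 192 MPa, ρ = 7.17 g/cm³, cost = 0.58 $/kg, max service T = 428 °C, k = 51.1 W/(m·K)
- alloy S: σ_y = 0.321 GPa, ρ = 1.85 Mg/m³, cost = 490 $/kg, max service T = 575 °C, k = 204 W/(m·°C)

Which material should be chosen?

alloy C

Screen on constraints: cost ≤ 290 $/kg; max service T ≥ 123 °C; k ≥ 17.1 W/(m·K). Survivors: alloy C, alloy X, alloy A.
Putting every candidate on a common basis:
  alloy C: σ_y = 653.0 MPa, ρ = 3160 kg/m³
  alloy X: σ_y = 400.0 MPa, ρ = 3880 kg/m³
  alloy A: σ_y = 192.0 MPa, ρ = 7170 kg/m³
  alloy C: M = 23.8×10⁻³
  alloy X: M = 14.0×10⁻³
  alloy A: M = 4.64×10⁻³
The maximum is for alloy C.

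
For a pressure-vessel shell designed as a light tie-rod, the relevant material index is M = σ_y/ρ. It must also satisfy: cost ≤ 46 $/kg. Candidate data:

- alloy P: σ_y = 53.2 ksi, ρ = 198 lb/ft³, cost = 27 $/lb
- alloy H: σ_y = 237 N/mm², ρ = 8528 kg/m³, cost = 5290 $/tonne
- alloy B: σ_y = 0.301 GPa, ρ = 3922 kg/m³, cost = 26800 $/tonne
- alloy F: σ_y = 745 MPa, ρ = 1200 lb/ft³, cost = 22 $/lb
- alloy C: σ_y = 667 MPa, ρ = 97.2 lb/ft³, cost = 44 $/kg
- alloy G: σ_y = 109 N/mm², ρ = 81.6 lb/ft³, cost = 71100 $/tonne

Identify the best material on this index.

alloy C

Screen on constraints: cost ≤ 46 $/kg. Survivors: alloy H, alloy B, alloy C.
After converting to SI:
  alloy H: σ_y = 237.0 MPa, ρ = 8528 kg/m³
  alloy B: σ_y = 301.0 MPa, ρ = 3922 kg/m³
  alloy C: σ_y = 667.0 MPa, ρ = 1557 kg/m³
  alloy C: M = 428 kN·m/kg
  alloy B: M = 76.7 kN·m/kg
  alloy H: M = 27.8 kN·m/kg
Alloy C has the largest M.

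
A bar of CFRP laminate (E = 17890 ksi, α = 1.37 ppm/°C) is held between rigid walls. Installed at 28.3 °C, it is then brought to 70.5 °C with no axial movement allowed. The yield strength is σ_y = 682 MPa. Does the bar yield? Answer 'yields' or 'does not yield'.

does not yield

E = 17890 ksi = 123.3 GPa.
ΔT = 42.20 K. Constrained thermal stress σ = E·α·ΔT = 123.3×10³ MPa × 1.37×10⁻⁶ × 42.20 = 7.13 MPa (compressive).
Compare to σ_y = 682 MPa: σ < σ_y, so it does not yield.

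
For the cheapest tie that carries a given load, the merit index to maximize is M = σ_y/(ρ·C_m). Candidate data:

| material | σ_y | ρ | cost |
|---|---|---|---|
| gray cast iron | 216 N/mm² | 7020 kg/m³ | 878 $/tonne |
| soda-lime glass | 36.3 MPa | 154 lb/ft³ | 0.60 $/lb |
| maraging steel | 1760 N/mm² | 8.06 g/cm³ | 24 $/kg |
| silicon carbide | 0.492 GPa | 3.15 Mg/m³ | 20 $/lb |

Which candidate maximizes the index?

gray cast iron

In SI units:
  gray cast iron: σ_y = 216.0 MPa, ρ = 7020 kg/m³, cost = 0.8780 $/kg
  soda-lime glass: σ_y = 36.30 MPa, ρ = 2467 kg/m³, cost = 1.323 $/kg
  maraging steel: σ_y = 1760 MPa, ρ = 8060 kg/m³, cost = 24.00 $/kg
  silicon carbide: σ_y = 492.0 MPa, ρ = 3150 kg/m³, cost = 44.09 $/kg
  gray cast iron: M = 35.0 kN·m per $
  soda-lime glass: M = 11.1 kN·m per $
  maraging steel: M = 9.10 kN·m per $
  silicon carbide: M = 3.54 kN·m per $
Highest index: gray cast iron.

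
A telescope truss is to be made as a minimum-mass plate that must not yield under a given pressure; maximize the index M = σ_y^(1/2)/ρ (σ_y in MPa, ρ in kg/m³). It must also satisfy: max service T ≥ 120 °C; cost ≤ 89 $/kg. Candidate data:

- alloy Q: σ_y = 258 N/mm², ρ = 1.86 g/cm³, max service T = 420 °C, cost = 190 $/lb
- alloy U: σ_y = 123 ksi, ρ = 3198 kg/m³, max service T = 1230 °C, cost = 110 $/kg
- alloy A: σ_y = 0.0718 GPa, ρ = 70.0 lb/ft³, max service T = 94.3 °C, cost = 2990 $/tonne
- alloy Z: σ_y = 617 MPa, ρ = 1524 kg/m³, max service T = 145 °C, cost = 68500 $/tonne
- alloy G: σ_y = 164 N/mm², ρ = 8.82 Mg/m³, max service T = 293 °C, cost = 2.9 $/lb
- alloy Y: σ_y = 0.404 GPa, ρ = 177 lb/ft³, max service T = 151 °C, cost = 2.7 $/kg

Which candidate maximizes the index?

alloy Z

Screen on constraints: max service T ≥ 120 °C; cost ≤ 89 $/kg. Survivors: alloy Z, alloy G, alloy Y.
Normalizing units and computing the index:
  alloy Z: σ_y = 617.0 MPa, ρ = 1524 kg/m³
  alloy G: σ_y = 164.0 MPa, ρ = 8820 kg/m³
  alloy Y: σ_y = 404.0 MPa, ρ = 2835 kg/m³
  alloy Z: M = 16.3×10⁻³
  alloy Y: M = 7.09×10⁻³
  alloy G: M = 1.45×10⁻³
The maximum is for alloy Z.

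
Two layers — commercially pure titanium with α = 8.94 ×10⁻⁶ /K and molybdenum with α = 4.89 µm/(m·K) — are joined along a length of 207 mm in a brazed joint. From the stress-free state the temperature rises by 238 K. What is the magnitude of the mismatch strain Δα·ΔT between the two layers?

9.64×10⁻⁴

Δα = |8.94 − 4.89|×10⁻⁶/K = 4.05×10⁻⁶/K.
Mismatch strain = Δα·ΔT = 4.05×10⁻⁶ × 238.0 = 9.64×10⁻⁴.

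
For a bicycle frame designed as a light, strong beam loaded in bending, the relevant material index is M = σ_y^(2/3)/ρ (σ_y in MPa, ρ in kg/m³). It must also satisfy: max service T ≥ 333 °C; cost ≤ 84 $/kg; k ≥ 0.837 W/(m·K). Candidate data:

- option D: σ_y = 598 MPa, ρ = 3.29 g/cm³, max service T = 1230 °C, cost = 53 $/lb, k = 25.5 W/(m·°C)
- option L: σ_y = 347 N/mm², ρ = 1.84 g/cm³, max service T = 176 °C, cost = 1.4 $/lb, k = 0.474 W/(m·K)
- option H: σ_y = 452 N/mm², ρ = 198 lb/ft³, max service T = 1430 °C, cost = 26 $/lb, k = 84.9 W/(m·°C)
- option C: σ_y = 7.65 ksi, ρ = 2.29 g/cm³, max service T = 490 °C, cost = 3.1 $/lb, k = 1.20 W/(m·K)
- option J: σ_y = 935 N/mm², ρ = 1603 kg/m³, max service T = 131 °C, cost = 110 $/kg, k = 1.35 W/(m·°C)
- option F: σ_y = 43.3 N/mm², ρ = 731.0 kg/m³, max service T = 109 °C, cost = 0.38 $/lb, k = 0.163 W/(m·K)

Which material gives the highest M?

option H

Screen on constraints: max service T ≥ 333 °C; cost ≤ 84 $/kg; k ≥ 0.837 W/(m·K). Survivors: option H, option C.
Putting every candidate on a common basis:
  option H: σ_y = 452.0 MPa, ρ = 3172 kg/m³
  option C: σ_y = 52.74 MPa, ρ = 2290 kg/m³
  option H: M = 18.6×10⁻³
  option C: M = 6.14×10⁻³
Option H has the largest M.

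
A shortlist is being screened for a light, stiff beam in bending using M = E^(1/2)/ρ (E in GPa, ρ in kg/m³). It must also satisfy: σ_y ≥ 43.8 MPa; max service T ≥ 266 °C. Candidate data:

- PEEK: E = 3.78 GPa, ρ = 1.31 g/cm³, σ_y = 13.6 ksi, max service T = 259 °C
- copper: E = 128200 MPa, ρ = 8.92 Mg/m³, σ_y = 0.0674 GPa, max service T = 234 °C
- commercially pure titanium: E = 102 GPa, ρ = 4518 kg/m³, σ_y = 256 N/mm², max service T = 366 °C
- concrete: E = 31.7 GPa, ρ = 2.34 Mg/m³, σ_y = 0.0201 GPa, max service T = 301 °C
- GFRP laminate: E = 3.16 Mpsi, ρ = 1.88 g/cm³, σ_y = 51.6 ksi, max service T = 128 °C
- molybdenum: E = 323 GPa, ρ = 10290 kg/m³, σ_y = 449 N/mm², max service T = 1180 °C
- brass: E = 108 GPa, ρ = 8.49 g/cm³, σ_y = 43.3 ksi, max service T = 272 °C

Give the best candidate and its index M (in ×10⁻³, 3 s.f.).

commercially pure titanium, M = 2.24×10⁻³

Screen on constraints: σ_y ≥ 43.8 MPa; max service T ≥ 266 °C. Survivors: commercially pure titanium, molybdenum, brass.
After converting to SI:
  commercially pure titanium: E = 102.0 GPa, ρ = 4518 kg/m³
  molybdenum: E = 323.0 GPa, ρ = 10290 kg/m³
  brass: E = 108.0 GPa, ρ = 8490 kg/m³
  commercially pure titanium: M = 2.24×10⁻³
  molybdenum: M = 1.75×10⁻³
  brass: M = 1.22×10⁻³
The maximum is for commercially pure titanium.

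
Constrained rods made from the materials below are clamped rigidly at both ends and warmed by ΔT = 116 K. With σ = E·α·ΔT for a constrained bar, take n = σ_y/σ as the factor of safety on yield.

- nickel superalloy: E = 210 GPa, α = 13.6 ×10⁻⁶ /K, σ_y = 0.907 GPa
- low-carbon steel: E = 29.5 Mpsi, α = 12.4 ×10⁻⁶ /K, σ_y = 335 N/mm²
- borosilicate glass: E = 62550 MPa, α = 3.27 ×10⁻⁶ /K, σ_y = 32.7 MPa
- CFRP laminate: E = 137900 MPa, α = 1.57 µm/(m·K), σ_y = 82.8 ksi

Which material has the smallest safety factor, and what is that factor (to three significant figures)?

low-carbon steel, n = 1.15

With everything in SI (GPa, ×10⁻⁶/K, MPa):
  nickel superalloy: E = 210.0, α = 13.6, σ_y = 907.0 → σ = 331 MPa, n = 2.74
  low-carbon steel: E = 203.4, α = 12.4, σ_y = 335.0 → σ = 293 MPa, n = 1.15
  borosilicate glass: E = 62.55, α = 3.27, σ_y = 32.70 → σ = 23.7 MPa, n = 1.38
  CFRP laminate: E = 137.9, α = 1.57, σ_y = 570.9 → σ = 25.1 MPa, n = 22.7
Smallest n: low-carbon steel with n = 1.15.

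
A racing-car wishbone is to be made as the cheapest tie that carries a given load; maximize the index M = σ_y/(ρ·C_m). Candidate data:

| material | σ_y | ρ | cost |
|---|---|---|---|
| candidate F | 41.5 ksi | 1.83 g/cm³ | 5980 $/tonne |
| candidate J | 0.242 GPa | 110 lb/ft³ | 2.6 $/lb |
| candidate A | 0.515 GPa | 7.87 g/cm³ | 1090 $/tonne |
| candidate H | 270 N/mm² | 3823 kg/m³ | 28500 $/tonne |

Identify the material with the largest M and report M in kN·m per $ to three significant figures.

candidate A, M = 60.0 kN·m per $

After converting to SI:
  candidate F: σ_y = 286.1 MPa, ρ = 1830 kg/m³, cost = 5.980 $/kg
  candidate J: σ_y = 242.0 MPa, ρ = 1762 kg/m³, cost = 5.732 $/kg
  candidate A: σ_y = 515.0 MPa, ρ = 7870 kg/m³, cost = 1.090 $/kg
  candidate H: σ_y = 270.0 MPa, ρ = 3823 kg/m³, cost = 28.50 $/kg
  candidate A: M = 60.0 kN·m per $
  candidate F: M = 26.1 kN·m per $
  candidate J: M = 24.0 kN·m per $
  candidate H: M = 2.48 kN·m per $
The maximum is for candidate A.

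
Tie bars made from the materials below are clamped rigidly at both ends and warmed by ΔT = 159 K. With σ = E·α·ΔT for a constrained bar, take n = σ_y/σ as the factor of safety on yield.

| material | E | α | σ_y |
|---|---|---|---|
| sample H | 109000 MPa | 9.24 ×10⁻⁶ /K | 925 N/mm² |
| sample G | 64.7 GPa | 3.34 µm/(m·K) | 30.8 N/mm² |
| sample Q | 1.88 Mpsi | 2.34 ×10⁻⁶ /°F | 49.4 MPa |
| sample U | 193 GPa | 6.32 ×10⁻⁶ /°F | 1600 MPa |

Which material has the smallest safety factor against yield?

sample G

Per material, after unit conversion:
  sample H: E = 109.0, α = 9.24, σ_y = 925.0 → σ = 160 MPa, n = 5.78
  sample G: E = 64.70, α = 3.34, σ_y = 30.80 → σ = 34.4 MPa, n = 0.896
  sample Q: E = 12.96, α = 4.21, σ_y = 49.40 → σ = 8.68 MPa, n = 5.69
  sample U: E = 193.0, α = 11.4, σ_y = 1600 → σ = 349 MPa, n = 4.58
The minimum is sample G at n = 0.896.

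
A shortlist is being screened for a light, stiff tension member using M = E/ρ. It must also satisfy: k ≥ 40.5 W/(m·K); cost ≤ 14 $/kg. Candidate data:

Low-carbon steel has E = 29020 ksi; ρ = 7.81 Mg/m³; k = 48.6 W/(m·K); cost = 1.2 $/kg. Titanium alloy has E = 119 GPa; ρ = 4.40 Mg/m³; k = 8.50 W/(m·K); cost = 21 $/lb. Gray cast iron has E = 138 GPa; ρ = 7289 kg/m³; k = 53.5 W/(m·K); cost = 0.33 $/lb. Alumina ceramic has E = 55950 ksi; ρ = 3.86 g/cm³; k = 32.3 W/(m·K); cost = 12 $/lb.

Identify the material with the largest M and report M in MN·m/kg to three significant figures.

Screen on constraints: k ≥ 40.5 W/(m·K); cost ≤ 14 $/kg. Survivors: low-carbon steel, gray cast iron.
After converting to SI:
  low-carbon steel: E = 200.1 GPa, ρ = 7810 kg/m³
  gray cast iron: E = 138.0 GPa, ρ = 7289 kg/m³
  low-carbon steel: M = 25.6 MN·m/kg
  gray cast iron: M = 18.9 MN·m/kg
Low-carbon steel has the largest M.

low-carbon steel, M = 25.6 MN·m/kg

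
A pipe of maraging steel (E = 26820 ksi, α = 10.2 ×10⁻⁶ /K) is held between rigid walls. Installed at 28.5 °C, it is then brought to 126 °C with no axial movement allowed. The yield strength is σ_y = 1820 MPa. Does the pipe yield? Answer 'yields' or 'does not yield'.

does not yield

E = 26820 ksi = 184.9 GPa.
ΔT = 97.50 K. Constrained thermal stress σ = E·α·ΔT = 184.9×10³ MPa × 10.2×10⁻⁶ × 97.50 = 184 MPa (compressive).
Compare to σ_y = 1820 MPa: σ < σ_y, so it does not yield.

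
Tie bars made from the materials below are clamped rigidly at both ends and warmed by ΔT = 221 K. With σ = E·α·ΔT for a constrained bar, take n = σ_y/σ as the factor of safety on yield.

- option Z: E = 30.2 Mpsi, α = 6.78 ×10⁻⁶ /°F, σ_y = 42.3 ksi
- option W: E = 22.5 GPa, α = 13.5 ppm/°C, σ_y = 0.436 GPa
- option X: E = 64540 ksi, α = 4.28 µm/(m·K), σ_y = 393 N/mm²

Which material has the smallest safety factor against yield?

option Z

In consistent units (E in GPa, α in ×10⁻⁶/K, σ_y in MPa):
  option Z: E = 208.2, α = 12.2, σ_y = 291.6 → σ = 562 MPa, n = 0.519
  option W: E = 22.50, α = 13.5, σ_y = 436.0 → σ = 67.1 MPa, n = 6.49
  option X: E = 445.0, α = 4.28, σ_y = 393.0 → σ = 421 MPa, n = 0.934
Smallest n: option Z with n = 0.519.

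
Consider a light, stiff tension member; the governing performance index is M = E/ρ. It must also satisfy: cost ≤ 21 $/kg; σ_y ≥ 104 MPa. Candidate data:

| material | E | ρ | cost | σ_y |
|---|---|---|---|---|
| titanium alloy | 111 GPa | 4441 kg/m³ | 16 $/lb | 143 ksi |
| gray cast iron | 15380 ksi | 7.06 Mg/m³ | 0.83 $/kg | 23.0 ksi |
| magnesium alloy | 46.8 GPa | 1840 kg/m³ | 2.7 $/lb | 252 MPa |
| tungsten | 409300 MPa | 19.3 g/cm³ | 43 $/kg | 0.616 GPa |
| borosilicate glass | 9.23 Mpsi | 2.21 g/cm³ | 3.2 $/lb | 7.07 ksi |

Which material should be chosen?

magnesium alloy

Screen on constraints: cost ≤ 21 $/kg; σ_y ≥ 104 MPa. Survivors: gray cast iron, magnesium alloy.
In SI units:
  gray cast iron: E = 106.0 GPa, ρ = 7060 kg/m³
  magnesium alloy: E = 46.80 GPa, ρ = 1840 kg/m³
  magnesium alloy: M = 25.4 MN·m/kg
  gray cast iron: M = 15.0 MN·m/kg
Magnesium alloy ranks first.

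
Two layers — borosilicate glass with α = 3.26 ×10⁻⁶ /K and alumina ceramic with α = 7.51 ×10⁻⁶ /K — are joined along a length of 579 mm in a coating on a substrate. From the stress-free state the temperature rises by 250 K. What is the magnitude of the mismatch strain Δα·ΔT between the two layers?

Δα = |3.26 − 7.51|×10⁻⁶/K = 4.25×10⁻⁶/K.
Mismatch strain = Δα·ΔT = 4.25×10⁻⁶ × 250.0 = 1.06×10⁻³.

1.06×10⁻³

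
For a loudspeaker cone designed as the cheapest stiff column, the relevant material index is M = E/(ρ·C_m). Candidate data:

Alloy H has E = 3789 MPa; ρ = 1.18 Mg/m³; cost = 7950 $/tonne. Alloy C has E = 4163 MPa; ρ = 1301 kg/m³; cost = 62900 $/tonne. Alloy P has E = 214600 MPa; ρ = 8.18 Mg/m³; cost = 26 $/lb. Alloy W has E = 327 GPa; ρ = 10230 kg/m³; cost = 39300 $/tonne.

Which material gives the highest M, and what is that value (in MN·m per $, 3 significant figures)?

alloy W, M = 0.813 MN·m per $

In SI units:
  alloy H: E = 3.789 GPa, ρ = 1180 kg/m³, cost = 7.950 $/kg
  alloy C: E = 4.163 GPa, ρ = 1301 kg/m³, cost = 62.90 $/kg
  alloy P: E = 214.6 GPa, ρ = 8180 kg/m³, cost = 57.32 $/kg
  alloy W: E = 327.0 GPa, ρ = 10230 kg/m³, cost = 39.30 $/kg
  alloy W: M = 0.813 MN·m per $
  alloy P: M = 0.458 MN·m per $
  alloy H: M = 0.404 MN·m per $
  alloy C: M = 0.0509 MN·m per $
Alloy W has the largest M.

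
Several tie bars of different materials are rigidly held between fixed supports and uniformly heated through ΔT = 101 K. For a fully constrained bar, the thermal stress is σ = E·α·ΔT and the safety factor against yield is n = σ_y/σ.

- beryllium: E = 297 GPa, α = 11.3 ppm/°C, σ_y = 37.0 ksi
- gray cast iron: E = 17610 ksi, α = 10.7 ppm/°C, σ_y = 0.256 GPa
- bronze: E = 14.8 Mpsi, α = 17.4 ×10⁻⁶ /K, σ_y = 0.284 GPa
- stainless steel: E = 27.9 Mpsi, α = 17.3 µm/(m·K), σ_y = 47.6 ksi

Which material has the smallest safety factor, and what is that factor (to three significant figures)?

In consistent units (E in GPa, α in ×10⁻⁶/K, σ_y in MPa):
  beryllium: E = 297.0, α = 11.3, σ_y = 255.1 → σ = 339 MPa, n = 0.753
  gray cast iron: E = 121.4, α = 10.7, σ_y = 256.0 → σ = 131 MPa, n = 1.95
  bronze: E = 102.0, α = 17.4, σ_y = 284.0 → σ = 179 MPa, n = 1.58
  stainless steel: E = 192.4, α = 17.3, σ_y = 328.2 → σ = 336 MPa, n = 0.976
The minimum is beryllium at n = 0.753.

beryllium, n = 0.753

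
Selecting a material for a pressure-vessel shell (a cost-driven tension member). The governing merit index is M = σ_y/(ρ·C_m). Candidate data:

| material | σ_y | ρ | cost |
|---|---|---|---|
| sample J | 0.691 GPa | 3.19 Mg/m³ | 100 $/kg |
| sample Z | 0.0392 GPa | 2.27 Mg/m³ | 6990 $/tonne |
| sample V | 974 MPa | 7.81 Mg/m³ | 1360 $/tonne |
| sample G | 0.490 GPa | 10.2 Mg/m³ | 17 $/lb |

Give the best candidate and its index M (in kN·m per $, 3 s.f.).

Convert each candidate to consistent units, then evaluate M:
  sample J: σ_y = 691.0 MPa, ρ = 3190 kg/m³, cost = 100.0 $/kg
  sample Z: σ_y = 39.20 MPa, ρ = 2270 kg/m³, cost = 6.990 $/kg
  sample V: σ_y = 974.0 MPa, ρ = 7810 kg/m³, cost = 1.360 $/kg
  sample G: σ_y = 490.0 MPa, ρ = 10200 kg/m³, cost = 37.48 $/kg
  sample V: M = 91.7 kN·m per $
  sample Z: M = 2.47 kN·m per $
  sample J: M = 2.17 kN·m per $
  sample G: M = 1.28 kN·m per $
Highest index: sample V.

sample V, M = 91.7 kN·m per $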